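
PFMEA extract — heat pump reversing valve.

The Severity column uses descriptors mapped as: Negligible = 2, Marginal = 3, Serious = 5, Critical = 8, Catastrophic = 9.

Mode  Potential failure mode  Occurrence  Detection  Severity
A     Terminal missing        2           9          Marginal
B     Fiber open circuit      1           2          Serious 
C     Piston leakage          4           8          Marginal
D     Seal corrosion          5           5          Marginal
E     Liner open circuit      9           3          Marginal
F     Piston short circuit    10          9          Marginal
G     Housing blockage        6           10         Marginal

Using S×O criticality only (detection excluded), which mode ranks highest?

F

Criticality = Severity × Occurrence:
  A: 3 × 2 = 6
  B: 5 × 1 = 5
  C: 3 × 4 = 12
  D: 3 × 5 = 15
  E: 3 × 9 = 27
  F: 3 × 10 = 30
  G: 3 × 6 = 18
Highest criticality is 30 → F.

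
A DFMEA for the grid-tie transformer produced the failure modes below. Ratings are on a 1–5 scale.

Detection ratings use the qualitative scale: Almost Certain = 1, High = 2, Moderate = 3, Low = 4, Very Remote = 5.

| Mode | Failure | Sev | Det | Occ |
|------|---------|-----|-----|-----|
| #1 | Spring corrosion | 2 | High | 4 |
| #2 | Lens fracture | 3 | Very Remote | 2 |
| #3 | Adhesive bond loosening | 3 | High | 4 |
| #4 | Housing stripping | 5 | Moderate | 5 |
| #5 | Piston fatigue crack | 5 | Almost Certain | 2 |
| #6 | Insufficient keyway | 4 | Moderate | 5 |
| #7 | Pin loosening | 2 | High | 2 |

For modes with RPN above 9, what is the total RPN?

215

RPN = Severity × Occurrence × Detection:
  #1: 2 × 4 × 2 = 16
  #2: 3 × 2 × 5 = 30
  #3: 3 × 4 × 2 = 24
  #4: 5 × 5 × 3 = 75
  #5: 5 × 2 × 1 = 10
  #6: 4 × 5 × 3 = 60
  #7: 2 × 2 × 2 = 8
RPN > 9: #1 (16), #2 (30), #3 (24), #4 (75), #5 (10), #6 (60).
Sum: 16 + 30 + 24 + 75 + 10 + 60 = 215.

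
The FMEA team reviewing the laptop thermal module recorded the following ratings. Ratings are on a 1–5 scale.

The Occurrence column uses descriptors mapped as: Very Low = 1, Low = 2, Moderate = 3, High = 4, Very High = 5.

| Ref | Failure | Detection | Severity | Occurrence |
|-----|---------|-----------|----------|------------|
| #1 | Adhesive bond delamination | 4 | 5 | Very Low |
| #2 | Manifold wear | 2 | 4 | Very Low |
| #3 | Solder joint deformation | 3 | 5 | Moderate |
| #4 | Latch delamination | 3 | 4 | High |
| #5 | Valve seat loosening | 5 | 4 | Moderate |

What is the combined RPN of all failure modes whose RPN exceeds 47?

108

RPN = Severity × Occurrence × Detection:
  #1: 5 × 1 × 4 = 20
  #2: 4 × 1 × 2 = 8
  #3: 5 × 3 × 3 = 45
  #4: 4 × 4 × 3 = 48
  #5: 4 × 3 × 5 = 60
RPN > 47: #4 (48), #5 (60).
Sum: 48 + 60 = 108.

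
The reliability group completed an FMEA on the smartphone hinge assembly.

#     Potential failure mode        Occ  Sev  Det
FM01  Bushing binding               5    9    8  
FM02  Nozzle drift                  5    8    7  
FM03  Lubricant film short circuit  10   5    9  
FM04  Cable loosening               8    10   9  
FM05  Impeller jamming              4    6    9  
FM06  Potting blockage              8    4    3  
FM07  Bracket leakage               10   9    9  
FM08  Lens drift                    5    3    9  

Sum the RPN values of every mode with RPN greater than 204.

2836

RPN = Severity × Occurrence × Detection:
  FM01: 9 × 5 × 8 = 360
  FM02: 8 × 5 × 7 = 280
  FM03: 5 × 10 × 9 = 450
  FM04: 10 × 8 × 9 = 720
  FM05: 6 × 4 × 9 = 216
  FM06: 4 × 8 × 3 = 96
  FM07: 9 × 10 × 9 = 810
  FM08: 3 × 5 × 9 = 135
RPN > 204: FM01 (360), FM02 (280), FM03 (450), FM04 (720), FM05 (216), FM07 (810).
Sum: 360 + 280 + 450 + 720 + 216 + 810 = 2836.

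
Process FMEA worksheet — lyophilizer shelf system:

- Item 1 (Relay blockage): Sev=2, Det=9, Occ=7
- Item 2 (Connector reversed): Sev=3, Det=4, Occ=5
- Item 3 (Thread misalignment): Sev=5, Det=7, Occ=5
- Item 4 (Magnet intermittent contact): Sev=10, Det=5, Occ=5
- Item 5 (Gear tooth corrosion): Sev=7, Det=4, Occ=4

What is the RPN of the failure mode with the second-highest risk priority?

175

RPN = Severity × Occurrence × Detection:
  Item 1: 2 × 7 × 9 = 126
  Item 2: 3 × 5 × 4 = 60
  Item 3: 5 × 5 × 7 = 175
  Item 4: 10 × 5 × 5 = 250
  Item 5: 7 × 4 × 4 = 112
Sorted descending: 250, 175, 126, 112, 60.
The second-highest RPN is 175 (Item 3).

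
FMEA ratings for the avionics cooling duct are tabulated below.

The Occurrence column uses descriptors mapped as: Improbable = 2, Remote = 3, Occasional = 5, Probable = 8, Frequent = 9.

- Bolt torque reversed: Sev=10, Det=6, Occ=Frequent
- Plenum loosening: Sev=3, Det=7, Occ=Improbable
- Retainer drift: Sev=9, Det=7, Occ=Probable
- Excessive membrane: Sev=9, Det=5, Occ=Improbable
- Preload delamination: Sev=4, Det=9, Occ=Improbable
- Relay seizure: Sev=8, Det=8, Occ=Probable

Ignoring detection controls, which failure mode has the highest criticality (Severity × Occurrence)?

Bolt torque reversed

Criticality = Severity × Occurrence:
  Bolt torque reversed: 10 × 9 = 90
  Plenum loosening: 3 × 2 = 6
  Retainer drift: 9 × 8 = 72
  Excessive membrane: 9 × 2 = 18
  Preload delamination: 4 × 2 = 8
  Relay seizure: 8 × 8 = 64
Highest criticality is 90 → Bolt torque reversed.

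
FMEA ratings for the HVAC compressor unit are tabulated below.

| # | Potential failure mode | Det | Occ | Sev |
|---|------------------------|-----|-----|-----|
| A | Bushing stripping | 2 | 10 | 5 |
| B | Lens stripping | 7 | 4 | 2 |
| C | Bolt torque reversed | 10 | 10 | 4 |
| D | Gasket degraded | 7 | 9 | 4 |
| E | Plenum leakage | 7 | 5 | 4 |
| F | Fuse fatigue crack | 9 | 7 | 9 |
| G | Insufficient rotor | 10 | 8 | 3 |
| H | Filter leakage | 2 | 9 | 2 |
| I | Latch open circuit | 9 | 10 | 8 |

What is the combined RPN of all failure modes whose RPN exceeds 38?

2475

RPN = Severity × Occurrence × Detection:
  A: 5 × 10 × 2 = 100
  B: 2 × 4 × 7 = 56
  C: 4 × 10 × 10 = 400
  D: 4 × 9 × 7 = 252
  E: 4 × 5 × 7 = 140
  F: 9 × 7 × 9 = 567
  G: 3 × 8 × 10 = 240
  H: 2 × 9 × 2 = 36
  I: 8 × 10 × 9 = 720
RPN > 38: A (100), B (56), C (400), D (252), E (140), F (567), G (240), I (720).
Sum: 100 + 56 + 400 + 252 + 140 + 567 + 240 + 720 = 2475.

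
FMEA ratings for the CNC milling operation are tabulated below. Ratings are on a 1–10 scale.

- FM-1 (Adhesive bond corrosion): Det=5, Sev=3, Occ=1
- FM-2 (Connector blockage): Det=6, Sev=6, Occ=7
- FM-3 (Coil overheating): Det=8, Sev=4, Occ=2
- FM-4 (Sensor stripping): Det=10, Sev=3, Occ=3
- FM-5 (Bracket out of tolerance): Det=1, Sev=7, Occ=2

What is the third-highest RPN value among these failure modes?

RPN = Severity × Occurrence × Detection:
  FM-1: 3 × 1 × 5 = 15
  FM-2: 6 × 7 × 6 = 252
  FM-3: 4 × 2 × 8 = 64
  FM-4: 3 × 3 × 10 = 90
  FM-5: 7 × 2 × 1 = 14
Sorted descending: 252, 90, 64, 15, 14.
The third-highest RPN is 64 (FM-3).

64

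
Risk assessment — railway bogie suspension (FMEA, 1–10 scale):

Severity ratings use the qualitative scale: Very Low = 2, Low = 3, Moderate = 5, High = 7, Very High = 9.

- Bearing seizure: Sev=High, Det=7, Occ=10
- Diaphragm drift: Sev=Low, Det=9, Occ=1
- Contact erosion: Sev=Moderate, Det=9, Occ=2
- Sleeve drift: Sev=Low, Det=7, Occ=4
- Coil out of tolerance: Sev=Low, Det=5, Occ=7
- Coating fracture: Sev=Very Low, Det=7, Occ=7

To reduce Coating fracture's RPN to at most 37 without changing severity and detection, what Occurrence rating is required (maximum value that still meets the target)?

2

Coating fracture: S=2, O=7, D=7 → current RPN = 98.
Fixed product = 14. Need 14 × O ≤ 37, so O ≤ 37/14 = 2.64.
Maximum integer Occurrence rating = 2 (gives RPN 28; O=3 would give 42 > 37).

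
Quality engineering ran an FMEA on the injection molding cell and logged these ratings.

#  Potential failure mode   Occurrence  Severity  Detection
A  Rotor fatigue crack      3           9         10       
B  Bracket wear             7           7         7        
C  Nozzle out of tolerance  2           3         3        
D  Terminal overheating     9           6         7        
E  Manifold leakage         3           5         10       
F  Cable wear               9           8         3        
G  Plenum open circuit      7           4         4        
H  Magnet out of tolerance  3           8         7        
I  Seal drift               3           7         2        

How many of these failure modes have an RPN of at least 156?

RPN = Severity × Occurrence × Detection:
  A: 9 × 3 × 10 = 270
  B: 7 × 7 × 7 = 343
  C: 3 × 2 × 3 = 18
  D: 6 × 9 × 7 = 378
  E: 5 × 3 × 10 = 150
  F: 8 × 9 × 3 = 216
  G: 4 × 7 × 4 = 112
  H: 8 × 3 × 7 = 168
  I: 7 × 3 × 2 = 42
Modes with RPN ≥ 156: A (270), B (343), D (378), F (216), H (168) → 5.

5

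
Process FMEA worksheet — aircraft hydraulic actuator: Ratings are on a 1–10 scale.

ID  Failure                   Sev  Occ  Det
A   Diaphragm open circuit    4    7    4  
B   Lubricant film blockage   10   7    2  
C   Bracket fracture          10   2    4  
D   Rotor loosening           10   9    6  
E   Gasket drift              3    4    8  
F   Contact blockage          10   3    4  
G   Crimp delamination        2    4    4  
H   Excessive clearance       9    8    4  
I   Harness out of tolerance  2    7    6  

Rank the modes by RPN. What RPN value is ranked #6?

RPN = Severity × Occurrence × Detection:
  A: 4 × 7 × 4 = 112
  B: 10 × 7 × 2 = 140
  C: 10 × 2 × 4 = 80
  D: 10 × 9 × 6 = 540
  E: 3 × 4 × 8 = 96
  F: 10 × 3 × 4 = 120
  G: 2 × 4 × 4 = 32
  H: 9 × 8 × 4 = 288
  I: 2 × 7 × 6 = 84
Sorted descending: 540, 288, 140, 120, 112, 96, 84, 80, 32.
The sixth-highest RPN is 96 (E).

96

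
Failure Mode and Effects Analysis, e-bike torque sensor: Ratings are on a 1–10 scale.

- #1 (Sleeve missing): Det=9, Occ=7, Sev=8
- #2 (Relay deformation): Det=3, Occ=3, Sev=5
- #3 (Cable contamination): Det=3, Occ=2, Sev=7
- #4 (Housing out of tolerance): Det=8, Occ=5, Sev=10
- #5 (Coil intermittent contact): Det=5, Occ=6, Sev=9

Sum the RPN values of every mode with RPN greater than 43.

1219

RPN = Severity × Occurrence × Detection:
  #1: 8 × 7 × 9 = 504
  #2: 5 × 3 × 3 = 45
  #3: 7 × 2 × 3 = 42
  #4: 10 × 5 × 8 = 400
  #5: 9 × 6 × 5 = 270
RPN > 43: #1 (504), #2 (45), #4 (400), #5 (270).
Sum: 504 + 45 + 400 + 270 = 1219.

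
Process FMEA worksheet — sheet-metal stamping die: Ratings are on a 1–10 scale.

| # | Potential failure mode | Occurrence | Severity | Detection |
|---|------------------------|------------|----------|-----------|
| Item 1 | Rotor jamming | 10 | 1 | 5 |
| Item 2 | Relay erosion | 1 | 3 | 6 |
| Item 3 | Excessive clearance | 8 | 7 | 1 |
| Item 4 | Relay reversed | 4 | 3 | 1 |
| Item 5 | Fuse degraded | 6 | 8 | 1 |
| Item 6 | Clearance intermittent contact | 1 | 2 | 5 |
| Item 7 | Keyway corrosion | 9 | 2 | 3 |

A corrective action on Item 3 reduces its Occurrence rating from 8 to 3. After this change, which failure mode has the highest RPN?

Item 7

RPN = Severity × Occurrence × Detection:
  Item 1: 1 × 10 × 5 = 50
  Item 2: 3 × 1 × 6 = 18
  Item 3: 7 × 8 × 1 = 56
  Item 4: 3 × 4 × 1 = 12
  Item 5: 8 × 6 × 1 = 48
  Item 6: 2 × 1 × 5 = 10
  Item 7: 2 × 9 × 3 = 54
After action: Item 3 → 7 × 3 × 1 = 21.
Revised RPNs: Item 7=54, Item 1=50, Item 5=48, Item 3=21, Item 2=18, Item 4=12, Item 6=10.
Highest is now Item 7 (54).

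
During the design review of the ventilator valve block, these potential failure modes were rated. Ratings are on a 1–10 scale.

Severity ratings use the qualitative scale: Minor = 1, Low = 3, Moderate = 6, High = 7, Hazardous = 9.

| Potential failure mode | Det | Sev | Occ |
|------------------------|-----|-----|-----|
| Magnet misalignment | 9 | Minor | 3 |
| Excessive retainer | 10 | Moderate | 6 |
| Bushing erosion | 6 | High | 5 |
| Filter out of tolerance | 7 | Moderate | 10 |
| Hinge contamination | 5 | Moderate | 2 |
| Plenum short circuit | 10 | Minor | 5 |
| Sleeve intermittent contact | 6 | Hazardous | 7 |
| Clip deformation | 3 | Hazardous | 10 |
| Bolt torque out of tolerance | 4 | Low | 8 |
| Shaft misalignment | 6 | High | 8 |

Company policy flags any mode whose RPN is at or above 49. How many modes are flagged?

RPN = Severity × Occurrence × Detection:
  Magnet misalignment: 1 × 3 × 9 = 27
  Excessive retainer: 6 × 6 × 10 = 360
  Bushing erosion: 7 × 5 × 6 = 210
  Filter out of tolerance: 6 × 10 × 7 = 420
  Hinge contamination: 6 × 2 × 5 = 60
  Plenum short circuit: 1 × 5 × 10 = 50
  Sleeve intermittent contact: 9 × 7 × 6 = 378
  Clip deformation: 9 × 10 × 3 = 270
  Bolt torque out of tolerance: 3 × 8 × 4 = 96
  Shaft misalignment: 7 × 8 × 6 = 336
Modes with RPN ≥ 49: Excessive retainer (360), Bushing erosion (210), Filter out of tolerance (420), Hinge contamination (60), Plenum short circuit (50), Sleeve intermittent contact (378), Clip deformation (270), Bolt torque out of tolerance (96), Shaft misalignment (336) → 9.

9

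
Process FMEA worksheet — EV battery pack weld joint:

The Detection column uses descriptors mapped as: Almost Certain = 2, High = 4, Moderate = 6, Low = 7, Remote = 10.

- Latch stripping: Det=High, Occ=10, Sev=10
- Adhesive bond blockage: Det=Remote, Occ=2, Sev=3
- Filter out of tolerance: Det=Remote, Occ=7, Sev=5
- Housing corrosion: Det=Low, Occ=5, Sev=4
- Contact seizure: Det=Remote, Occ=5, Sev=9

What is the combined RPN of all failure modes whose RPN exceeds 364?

850

RPN = Severity × Occurrence × Detection:
  Latch stripping: 10 × 10 × 4 = 400
  Adhesive bond blockage: 3 × 2 × 10 = 60
  Filter out of tolerance: 5 × 7 × 10 = 350
  Housing corrosion: 4 × 5 × 7 = 140
  Contact seizure: 9 × 5 × 10 = 450
RPN > 364: Latch stripping (400), Contact seizure (450).
Sum: 400 + 450 = 850.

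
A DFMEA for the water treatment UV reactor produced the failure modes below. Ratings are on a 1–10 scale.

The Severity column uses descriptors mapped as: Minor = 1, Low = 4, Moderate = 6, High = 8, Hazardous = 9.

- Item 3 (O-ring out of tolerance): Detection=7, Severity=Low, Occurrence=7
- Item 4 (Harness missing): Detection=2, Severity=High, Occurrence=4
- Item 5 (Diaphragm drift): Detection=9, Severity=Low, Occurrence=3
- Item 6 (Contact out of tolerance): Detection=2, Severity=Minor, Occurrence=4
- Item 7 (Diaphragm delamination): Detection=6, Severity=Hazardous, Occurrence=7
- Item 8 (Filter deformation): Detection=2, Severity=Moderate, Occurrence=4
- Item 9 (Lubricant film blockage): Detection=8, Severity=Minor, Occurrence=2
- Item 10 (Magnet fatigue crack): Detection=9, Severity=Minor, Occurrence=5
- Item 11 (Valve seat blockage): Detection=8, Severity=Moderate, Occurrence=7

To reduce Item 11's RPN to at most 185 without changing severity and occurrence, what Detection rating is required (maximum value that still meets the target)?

4

Item 11: S=6, O=7, D=8 → current RPN = 336.
Fixed product = 42. Need 42 × D ≤ 185, so D ≤ 185/42 = 4.40.
Maximum integer Detection rating = 4 (gives RPN 168; D=5 would give 210 > 185).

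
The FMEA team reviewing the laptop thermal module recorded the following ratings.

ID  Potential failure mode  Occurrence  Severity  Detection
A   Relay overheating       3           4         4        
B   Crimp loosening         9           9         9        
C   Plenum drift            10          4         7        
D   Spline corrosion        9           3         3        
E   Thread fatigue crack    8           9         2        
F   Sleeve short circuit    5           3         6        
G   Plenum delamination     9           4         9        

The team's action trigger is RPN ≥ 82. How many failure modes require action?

5

RPN = Severity × Occurrence × Detection:
  A: 4 × 3 × 4 = 48
  B: 9 × 9 × 9 = 729
  C: 4 × 10 × 7 = 280
  D: 3 × 9 × 3 = 81
  E: 9 × 8 × 2 = 144
  F: 3 × 5 × 6 = 90
  G: 4 × 9 × 9 = 324
Modes with RPN ≥ 82: B (729), C (280), E (144), F (90), G (324) → 5.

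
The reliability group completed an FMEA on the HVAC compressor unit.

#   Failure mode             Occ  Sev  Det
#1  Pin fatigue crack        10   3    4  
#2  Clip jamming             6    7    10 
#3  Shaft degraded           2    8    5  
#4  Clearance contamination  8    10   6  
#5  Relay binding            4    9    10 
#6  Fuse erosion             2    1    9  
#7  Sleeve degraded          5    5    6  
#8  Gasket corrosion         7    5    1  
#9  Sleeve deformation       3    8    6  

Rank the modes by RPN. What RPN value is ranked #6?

RPN = Severity × Occurrence × Detection:
  #1: 3 × 10 × 4 = 120
  #2: 7 × 6 × 10 = 420
  #3: 8 × 2 × 5 = 80
  #4: 10 × 8 × 6 = 480
  #5: 9 × 4 × 10 = 360
  #6: 1 × 2 × 9 = 18
  #7: 5 × 5 × 6 = 150
  #8: 5 × 7 × 1 = 35
  #9: 8 × 3 × 6 = 144
Sorted descending: 480, 420, 360, 150, 144, 120, 80, 35, 18.
The sixth-highest RPN is 120 (#1).

120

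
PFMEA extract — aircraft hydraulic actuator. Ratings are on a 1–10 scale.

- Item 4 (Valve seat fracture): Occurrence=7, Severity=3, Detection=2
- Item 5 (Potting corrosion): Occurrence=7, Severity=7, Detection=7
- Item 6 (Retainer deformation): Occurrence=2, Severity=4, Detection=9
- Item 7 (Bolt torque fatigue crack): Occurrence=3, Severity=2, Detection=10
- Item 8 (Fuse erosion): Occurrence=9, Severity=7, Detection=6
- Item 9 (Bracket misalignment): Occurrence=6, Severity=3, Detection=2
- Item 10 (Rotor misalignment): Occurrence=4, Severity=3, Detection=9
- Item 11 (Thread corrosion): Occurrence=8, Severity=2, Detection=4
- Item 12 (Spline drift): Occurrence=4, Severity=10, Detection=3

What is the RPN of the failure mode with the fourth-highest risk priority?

RPN = Severity × Occurrence × Detection:
  Item 4: 3 × 7 × 2 = 42
  Item 5: 7 × 7 × 7 = 343
  Item 6: 4 × 2 × 9 = 72
  Item 7: 2 × 3 × 10 = 60
  Item 8: 7 × 9 × 6 = 378
  Item 9: 3 × 6 × 2 = 36
  Item 10: 3 × 4 × 9 = 108
  Item 11: 2 × 8 × 4 = 64
  Item 12: 10 × 4 × 3 = 120
Sorted descending: 378, 343, 120, 108, 72, 64, 60, 42, 36.
The fourth-highest RPN is 108 (Item 10).

108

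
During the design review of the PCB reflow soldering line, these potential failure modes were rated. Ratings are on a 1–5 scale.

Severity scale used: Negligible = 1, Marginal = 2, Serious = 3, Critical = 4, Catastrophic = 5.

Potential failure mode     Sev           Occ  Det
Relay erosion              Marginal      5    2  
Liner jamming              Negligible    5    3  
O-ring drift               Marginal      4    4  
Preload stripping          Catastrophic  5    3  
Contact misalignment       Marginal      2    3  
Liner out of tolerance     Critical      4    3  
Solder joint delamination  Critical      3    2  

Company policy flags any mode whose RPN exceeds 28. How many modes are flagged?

RPN = Severity × Occurrence × Detection:
  Relay erosion: 2 × 5 × 2 = 20
  Liner jamming: 1 × 5 × 3 = 15
  O-ring drift: 2 × 4 × 4 = 32
  Preload stripping: 5 × 5 × 3 = 75
  Contact misalignment: 2 × 2 × 3 = 12
  Liner out of tolerance: 4 × 4 × 3 = 48
  Solder joint delamination: 4 × 3 × 2 = 24
Modes with RPN > 28: O-ring drift (32), Preload stripping (75), Liner out of tolerance (48) → 3.

3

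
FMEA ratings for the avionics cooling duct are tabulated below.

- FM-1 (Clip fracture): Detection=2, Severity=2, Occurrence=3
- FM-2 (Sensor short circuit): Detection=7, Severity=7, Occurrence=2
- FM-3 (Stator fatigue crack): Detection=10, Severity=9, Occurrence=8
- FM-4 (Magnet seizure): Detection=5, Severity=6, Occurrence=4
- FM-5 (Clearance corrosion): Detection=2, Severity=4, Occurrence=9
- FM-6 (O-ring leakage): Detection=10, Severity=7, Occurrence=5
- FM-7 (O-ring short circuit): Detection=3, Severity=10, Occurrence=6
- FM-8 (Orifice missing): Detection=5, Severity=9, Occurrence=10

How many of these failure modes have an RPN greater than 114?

RPN = Severity × Occurrence × Detection:
  FM-1: 2 × 3 × 2 = 12
  FM-2: 7 × 2 × 7 = 98
  FM-3: 9 × 8 × 10 = 720
  FM-4: 6 × 4 × 5 = 120
  FM-5: 4 × 9 × 2 = 72
  FM-6: 7 × 5 × 10 = 350
  FM-7: 10 × 6 × 3 = 180
  FM-8: 9 × 10 × 5 = 450
Modes with RPN > 114: FM-3 (720), FM-4 (120), FM-6 (350), FM-7 (180), FM-8 (450) → 5.

5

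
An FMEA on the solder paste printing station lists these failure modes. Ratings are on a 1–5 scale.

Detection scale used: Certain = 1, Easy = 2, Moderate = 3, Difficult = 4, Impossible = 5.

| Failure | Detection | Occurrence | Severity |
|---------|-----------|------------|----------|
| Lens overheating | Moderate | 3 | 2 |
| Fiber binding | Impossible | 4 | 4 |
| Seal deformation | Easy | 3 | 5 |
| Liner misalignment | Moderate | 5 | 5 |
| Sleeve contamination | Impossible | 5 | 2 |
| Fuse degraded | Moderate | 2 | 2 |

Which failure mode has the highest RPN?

RPN = Severity × Occurrence × Detection:
  Lens overheating: 2 × 3 × 3 = 18
  Fiber binding: 4 × 4 × 5 = 80
  Seal deformation: 5 × 3 × 2 = 30
  Liner misalignment: 5 × 5 × 3 = 75
  Sleeve contamination: 2 × 5 × 5 = 50
  Fuse degraded: 2 × 2 × 3 = 12
Highest RPN is 80 → Fiber binding.

Fiber binding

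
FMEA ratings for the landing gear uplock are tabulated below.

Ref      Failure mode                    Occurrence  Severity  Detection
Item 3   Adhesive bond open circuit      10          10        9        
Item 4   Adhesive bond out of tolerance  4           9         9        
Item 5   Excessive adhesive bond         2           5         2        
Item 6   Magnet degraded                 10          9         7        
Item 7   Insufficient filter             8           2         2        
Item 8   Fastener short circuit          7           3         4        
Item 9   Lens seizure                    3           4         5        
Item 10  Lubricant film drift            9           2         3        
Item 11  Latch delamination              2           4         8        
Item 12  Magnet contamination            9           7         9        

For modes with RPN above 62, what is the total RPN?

2569

RPN = Severity × Occurrence × Detection:
  Item 3: 10 × 10 × 9 = 900
  Item 4: 9 × 4 × 9 = 324
  Item 5: 5 × 2 × 2 = 20
  Item 6: 9 × 10 × 7 = 630
  Item 7: 2 × 8 × 2 = 32
  Item 8: 3 × 7 × 4 = 84
  Item 9: 4 × 3 × 5 = 60
  Item 10: 2 × 9 × 3 = 54
  Item 11: 4 × 2 × 8 = 64
  Item 12: 7 × 9 × 9 = 567
RPN > 62: Item 3 (900), Item 4 (324), Item 6 (630), Item 8 (84), Item 11 (64), Item 12 (567).
Sum: 900 + 324 + 630 + 84 + 64 + 567 = 2569.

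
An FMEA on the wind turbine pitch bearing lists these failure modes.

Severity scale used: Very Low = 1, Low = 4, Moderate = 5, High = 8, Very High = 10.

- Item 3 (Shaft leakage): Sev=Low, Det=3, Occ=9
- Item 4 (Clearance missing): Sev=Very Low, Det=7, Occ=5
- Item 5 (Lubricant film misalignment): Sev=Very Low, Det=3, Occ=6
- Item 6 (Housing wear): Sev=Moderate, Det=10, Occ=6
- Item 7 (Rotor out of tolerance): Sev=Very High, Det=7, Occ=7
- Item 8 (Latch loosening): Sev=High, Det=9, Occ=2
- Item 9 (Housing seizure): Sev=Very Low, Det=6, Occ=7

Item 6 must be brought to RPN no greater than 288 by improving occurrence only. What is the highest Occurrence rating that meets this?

Item 6: S=5, O=6, D=10 → current RPN = 300.
Fixed product = 50. Need 50 × O ≤ 288, so O ≤ 288/50 = 5.76.
Maximum integer Occurrence rating = 5 (gives RPN 250; O=6 would give 300 > 288).

5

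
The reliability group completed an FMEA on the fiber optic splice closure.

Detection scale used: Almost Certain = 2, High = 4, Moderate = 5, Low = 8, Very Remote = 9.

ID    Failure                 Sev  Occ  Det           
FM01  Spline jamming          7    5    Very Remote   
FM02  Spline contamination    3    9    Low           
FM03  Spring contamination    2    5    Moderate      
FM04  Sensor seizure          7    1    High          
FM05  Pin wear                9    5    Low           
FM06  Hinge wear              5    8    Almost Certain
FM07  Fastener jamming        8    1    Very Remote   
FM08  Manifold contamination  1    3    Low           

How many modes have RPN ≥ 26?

7

RPN = Severity × Occurrence × Detection:
  FM01: 7 × 5 × 9 = 315
  FM02: 3 × 9 × 8 = 216
  FM03: 2 × 5 × 5 = 50
  FM04: 7 × 1 × 4 = 28
  FM05: 9 × 5 × 8 = 360
  FM06: 5 × 8 × 2 = 80
  FM07: 8 × 1 × 9 = 72
  FM08: 1 × 3 × 8 = 24
Modes with RPN ≥ 26: FM01 (315), FM02 (216), FM03 (50), FM04 (28), FM05 (360), FM06 (80), FM07 (72) → 7.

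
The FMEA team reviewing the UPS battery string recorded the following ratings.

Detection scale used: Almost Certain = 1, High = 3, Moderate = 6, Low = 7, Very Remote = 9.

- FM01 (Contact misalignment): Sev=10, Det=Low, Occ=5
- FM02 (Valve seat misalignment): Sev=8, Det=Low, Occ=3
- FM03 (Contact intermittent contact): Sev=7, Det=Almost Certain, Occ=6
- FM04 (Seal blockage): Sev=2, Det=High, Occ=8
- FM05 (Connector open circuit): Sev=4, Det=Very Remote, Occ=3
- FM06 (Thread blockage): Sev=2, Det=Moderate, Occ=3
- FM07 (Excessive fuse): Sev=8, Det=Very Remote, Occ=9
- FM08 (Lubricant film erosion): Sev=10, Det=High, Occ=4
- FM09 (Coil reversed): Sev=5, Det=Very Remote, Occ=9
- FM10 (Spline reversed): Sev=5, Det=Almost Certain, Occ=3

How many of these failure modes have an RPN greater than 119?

5

RPN = Severity × Occurrence × Detection:
  FM01: 10 × 5 × 7 = 350
  FM02: 8 × 3 × 7 = 168
  FM03: 7 × 6 × 1 = 42
  FM04: 2 × 8 × 3 = 48
  FM05: 4 × 3 × 9 = 108
  FM06: 2 × 3 × 6 = 36
  FM07: 8 × 9 × 9 = 648
  FM08: 10 × 4 × 3 = 120
  FM09: 5 × 9 × 9 = 405
  FM10: 5 × 3 × 1 = 15
Modes with RPN > 119: FM01 (350), FM02 (168), FM07 (648), FM08 (120), FM09 (405) → 5.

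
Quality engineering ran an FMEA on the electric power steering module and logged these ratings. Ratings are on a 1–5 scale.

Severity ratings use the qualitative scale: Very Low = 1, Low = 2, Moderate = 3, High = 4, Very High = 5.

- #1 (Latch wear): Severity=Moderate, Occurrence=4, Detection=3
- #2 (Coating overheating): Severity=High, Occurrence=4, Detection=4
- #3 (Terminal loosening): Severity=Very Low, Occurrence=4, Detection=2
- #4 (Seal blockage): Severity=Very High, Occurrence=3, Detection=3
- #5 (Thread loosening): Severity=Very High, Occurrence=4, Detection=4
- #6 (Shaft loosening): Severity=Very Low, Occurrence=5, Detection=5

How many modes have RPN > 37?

3

RPN = Severity × Occurrence × Detection:
  #1: 3 × 4 × 3 = 36
  #2: 4 × 4 × 4 = 64
  #3: 1 × 4 × 2 = 8
  #4: 5 × 3 × 3 = 45
  #5: 5 × 4 × 4 = 80
  #6: 1 × 5 × 5 = 25
Modes with RPN > 37: #2 (64), #4 (45), #5 (80) → 3.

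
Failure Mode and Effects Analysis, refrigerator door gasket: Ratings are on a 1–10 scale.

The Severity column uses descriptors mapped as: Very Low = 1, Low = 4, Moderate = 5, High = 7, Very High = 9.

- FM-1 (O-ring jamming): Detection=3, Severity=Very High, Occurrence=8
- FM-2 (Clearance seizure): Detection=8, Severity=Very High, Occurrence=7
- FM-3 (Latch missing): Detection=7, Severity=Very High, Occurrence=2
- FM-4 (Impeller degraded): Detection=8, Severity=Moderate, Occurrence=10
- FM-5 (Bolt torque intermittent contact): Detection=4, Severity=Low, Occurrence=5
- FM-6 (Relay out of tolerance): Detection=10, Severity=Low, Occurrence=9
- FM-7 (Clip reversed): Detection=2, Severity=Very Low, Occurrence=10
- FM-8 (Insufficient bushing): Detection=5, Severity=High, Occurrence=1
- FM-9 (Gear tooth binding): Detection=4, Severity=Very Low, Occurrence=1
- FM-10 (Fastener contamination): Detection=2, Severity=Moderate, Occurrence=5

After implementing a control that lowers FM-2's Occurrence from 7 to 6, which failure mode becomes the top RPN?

RPN = Severity × Occurrence × Detection:
  FM-1: 9 × 8 × 3 = 216
  FM-2: 9 × 7 × 8 = 504
  FM-3: 9 × 2 × 7 = 126
  FM-4: 5 × 10 × 8 = 400
  FM-5: 4 × 5 × 4 = 80
  FM-6: 4 × 9 × 10 = 360
  FM-7: 1 × 10 × 2 = 20
  FM-8: 7 × 1 × 5 = 35
  FM-9: 1 × 1 × 4 = 4
  FM-10: 5 × 5 × 2 = 50
After action: FM-2 → 9 × 6 × 8 = 432.
Revised RPNs: FM-2=432, FM-4=400, FM-6=360, FM-1=216, FM-3=126, FM-5=80, FM-10=50, FM-8=35, FM-7=20, FM-9=4.
Highest is now FM-2 (432).

FM-2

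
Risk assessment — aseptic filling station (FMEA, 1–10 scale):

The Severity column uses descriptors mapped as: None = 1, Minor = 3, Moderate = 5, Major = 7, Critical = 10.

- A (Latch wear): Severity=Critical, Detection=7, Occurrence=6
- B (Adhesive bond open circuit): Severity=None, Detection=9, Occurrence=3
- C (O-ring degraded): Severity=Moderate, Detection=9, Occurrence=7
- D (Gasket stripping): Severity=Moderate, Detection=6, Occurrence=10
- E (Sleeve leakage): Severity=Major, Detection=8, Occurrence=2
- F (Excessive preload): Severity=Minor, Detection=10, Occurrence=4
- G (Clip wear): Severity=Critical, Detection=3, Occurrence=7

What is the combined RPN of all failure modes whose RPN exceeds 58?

1477

RPN = Severity × Occurrence × Detection:
  A: 10 × 6 × 7 = 420
  B: 1 × 3 × 9 = 27
  C: 5 × 7 × 9 = 315
  D: 5 × 10 × 6 = 300
  E: 7 × 2 × 8 = 112
  F: 3 × 4 × 10 = 120
  G: 10 × 7 × 3 = 210
RPN > 58: A (420), C (315), D (300), E (112), F (120), G (210).
Sum: 420 + 315 + 300 + 112 + 120 + 210 = 1477.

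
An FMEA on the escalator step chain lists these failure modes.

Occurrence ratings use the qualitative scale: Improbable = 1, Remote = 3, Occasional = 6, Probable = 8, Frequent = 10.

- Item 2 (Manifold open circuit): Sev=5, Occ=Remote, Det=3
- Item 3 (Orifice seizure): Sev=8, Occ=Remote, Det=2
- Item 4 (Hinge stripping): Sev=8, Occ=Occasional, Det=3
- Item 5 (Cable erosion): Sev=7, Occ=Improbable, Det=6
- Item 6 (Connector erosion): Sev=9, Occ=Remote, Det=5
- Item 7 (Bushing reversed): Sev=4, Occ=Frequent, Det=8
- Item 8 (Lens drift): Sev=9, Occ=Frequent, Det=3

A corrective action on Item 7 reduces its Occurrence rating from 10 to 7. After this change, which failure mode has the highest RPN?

Item 8

RPN = Severity × Occurrence × Detection:
  Item 2: 5 × 3 × 3 = 45
  Item 3: 8 × 3 × 2 = 48
  Item 4: 8 × 6 × 3 = 144
  Item 5: 7 × 1 × 6 = 42
  Item 6: 9 × 3 × 5 = 135
  Item 7: 4 × 10 × 8 = 320
  Item 8: 9 × 10 × 3 = 270
After action: Item 7 → 4 × 7 × 8 = 224.
Revised RPNs: Item 8=270, Item 7=224, Item 4=144, Item 6=135, Item 3=48, Item 2=45, Item 5=42.
Highest is now Item 8 (270).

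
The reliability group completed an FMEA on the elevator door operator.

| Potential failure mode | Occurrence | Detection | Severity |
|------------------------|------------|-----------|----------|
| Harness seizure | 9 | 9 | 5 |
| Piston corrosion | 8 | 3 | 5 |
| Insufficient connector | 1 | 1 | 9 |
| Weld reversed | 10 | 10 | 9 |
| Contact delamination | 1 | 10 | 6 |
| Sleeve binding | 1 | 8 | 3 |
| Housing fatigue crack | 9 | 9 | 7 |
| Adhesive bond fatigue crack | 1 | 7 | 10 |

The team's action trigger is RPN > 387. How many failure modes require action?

RPN = Severity × Occurrence × Detection:
  Harness seizure: 5 × 9 × 9 = 405
  Piston corrosion: 5 × 8 × 3 = 120
  Insufficient connector: 9 × 1 × 1 = 9
  Weld reversed: 9 × 10 × 10 = 900
  Contact delamination: 6 × 1 × 10 = 60
  Sleeve binding: 3 × 1 × 8 = 24
  Housing fatigue crack: 7 × 9 × 9 = 567
  Adhesive bond fatigue crack: 10 × 1 × 7 = 70
Modes with RPN > 387: Harness seizure (405), Weld reversed (900), Housing fatigue crack (567) → 3.

3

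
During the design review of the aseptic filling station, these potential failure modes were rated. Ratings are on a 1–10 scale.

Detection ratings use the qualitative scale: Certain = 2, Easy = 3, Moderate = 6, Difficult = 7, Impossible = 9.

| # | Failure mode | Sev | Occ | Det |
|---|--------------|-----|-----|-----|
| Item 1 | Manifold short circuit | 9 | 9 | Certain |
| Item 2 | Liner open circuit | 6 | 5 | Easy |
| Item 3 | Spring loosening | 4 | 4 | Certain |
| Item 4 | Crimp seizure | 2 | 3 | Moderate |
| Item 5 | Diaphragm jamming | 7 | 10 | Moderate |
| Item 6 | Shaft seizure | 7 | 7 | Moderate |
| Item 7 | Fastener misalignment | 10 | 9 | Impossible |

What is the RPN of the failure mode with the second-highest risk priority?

420

RPN = Severity × Occurrence × Detection:
  Item 1: 9 × 9 × 2 = 162
  Item 2: 6 × 5 × 3 = 90
  Item 3: 4 × 4 × 2 = 32
  Item 4: 2 × 3 × 6 = 36
  Item 5: 7 × 10 × 6 = 420
  Item 6: 7 × 7 × 6 = 294
  Item 7: 10 × 9 × 9 = 810
Sorted descending: 810, 420, 294, 162, 90, 36, 32.
The second-highest RPN is 420 (Item 5).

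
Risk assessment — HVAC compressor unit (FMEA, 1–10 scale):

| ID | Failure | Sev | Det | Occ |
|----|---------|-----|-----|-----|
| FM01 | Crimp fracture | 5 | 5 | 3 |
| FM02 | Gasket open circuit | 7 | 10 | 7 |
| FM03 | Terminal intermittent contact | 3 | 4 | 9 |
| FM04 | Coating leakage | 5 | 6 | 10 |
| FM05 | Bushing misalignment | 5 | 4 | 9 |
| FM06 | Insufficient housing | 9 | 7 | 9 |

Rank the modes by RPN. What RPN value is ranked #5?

108

RPN = Severity × Occurrence × Detection:
  FM01: 5 × 3 × 5 = 75
  FM02: 7 × 7 × 10 = 490
  FM03: 3 × 9 × 4 = 108
  FM04: 5 × 10 × 6 = 300
  FM05: 5 × 9 × 4 = 180
  FM06: 9 × 9 × 7 = 567
Sorted descending: 567, 490, 300, 180, 108, 75.
The fifth-highest RPN is 108 (FM03).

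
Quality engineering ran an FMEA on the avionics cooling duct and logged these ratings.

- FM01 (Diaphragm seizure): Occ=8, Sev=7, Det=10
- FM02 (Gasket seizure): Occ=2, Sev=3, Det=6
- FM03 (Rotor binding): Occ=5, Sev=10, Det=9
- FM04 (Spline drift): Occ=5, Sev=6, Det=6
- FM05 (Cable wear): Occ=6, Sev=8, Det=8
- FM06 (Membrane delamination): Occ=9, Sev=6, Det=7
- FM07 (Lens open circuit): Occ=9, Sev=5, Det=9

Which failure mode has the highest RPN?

FM01

RPN = Severity × Occurrence × Detection:
  FM01: 7 × 8 × 10 = 560
  FM02: 3 × 2 × 6 = 36
  FM03: 10 × 5 × 9 = 450
  FM04: 6 × 5 × 6 = 180
  FM05: 8 × 6 × 8 = 384
  FM06: 6 × 9 × 7 = 378
  FM07: 5 × 9 × 9 = 405
Highest RPN is 560 → FM01.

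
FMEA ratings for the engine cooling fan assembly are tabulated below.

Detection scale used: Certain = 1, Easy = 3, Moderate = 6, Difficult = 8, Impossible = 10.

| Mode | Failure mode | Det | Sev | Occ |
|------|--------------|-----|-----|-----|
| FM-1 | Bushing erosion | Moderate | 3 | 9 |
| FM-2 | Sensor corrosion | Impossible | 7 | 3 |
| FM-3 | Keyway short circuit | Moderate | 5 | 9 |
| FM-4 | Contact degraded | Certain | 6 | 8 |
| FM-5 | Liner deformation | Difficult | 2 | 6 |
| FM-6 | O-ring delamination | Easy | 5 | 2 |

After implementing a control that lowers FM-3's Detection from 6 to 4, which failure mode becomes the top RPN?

FM-2

RPN = Severity × Occurrence × Detection:
  FM-1: 3 × 9 × 6 = 162
  FM-2: 7 × 3 × 10 = 210
  FM-3: 5 × 9 × 6 = 270
  FM-4: 6 × 8 × 1 = 48
  FM-5: 2 × 6 × 8 = 96
  FM-6: 5 × 2 × 3 = 30
After action: FM-3 → 5 × 9 × 4 = 180.
Revised RPNs: FM-2=210, FM-3=180, FM-1=162, FM-5=96, FM-4=48, FM-6=30.
Highest is now FM-2 (210).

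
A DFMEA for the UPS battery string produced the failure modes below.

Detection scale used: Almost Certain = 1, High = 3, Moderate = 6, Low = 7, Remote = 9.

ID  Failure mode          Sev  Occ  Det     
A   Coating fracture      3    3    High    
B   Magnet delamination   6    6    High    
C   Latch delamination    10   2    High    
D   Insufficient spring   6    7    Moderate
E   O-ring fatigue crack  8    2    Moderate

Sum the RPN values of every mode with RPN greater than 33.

516

RPN = Severity × Occurrence × Detection:
  A: 3 × 3 × 3 = 27
  B: 6 × 6 × 3 = 108
  C: 10 × 2 × 3 = 60
  D: 6 × 7 × 6 = 252
  E: 8 × 2 × 6 = 96
RPN > 33: B (108), C (60), D (252), E (96).
Sum: 108 + 60 + 252 + 96 = 516.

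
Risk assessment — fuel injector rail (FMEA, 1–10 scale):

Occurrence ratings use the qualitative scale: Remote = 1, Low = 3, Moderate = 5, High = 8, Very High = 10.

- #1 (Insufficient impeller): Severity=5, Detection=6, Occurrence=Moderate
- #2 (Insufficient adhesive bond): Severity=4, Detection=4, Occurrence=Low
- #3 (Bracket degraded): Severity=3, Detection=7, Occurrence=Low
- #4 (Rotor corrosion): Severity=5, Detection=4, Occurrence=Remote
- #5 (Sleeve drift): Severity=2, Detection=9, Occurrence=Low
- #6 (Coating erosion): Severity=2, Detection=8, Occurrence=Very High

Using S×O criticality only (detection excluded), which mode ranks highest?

#1

Criticality = Severity × Occurrence:
  #1: 5 × 5 = 25
  #2: 4 × 3 = 12
  #3: 3 × 3 = 9
  #4: 5 × 1 = 5
  #5: 2 × 3 = 6
  #6: 2 × 10 = 20
Highest criticality is 25 → #1.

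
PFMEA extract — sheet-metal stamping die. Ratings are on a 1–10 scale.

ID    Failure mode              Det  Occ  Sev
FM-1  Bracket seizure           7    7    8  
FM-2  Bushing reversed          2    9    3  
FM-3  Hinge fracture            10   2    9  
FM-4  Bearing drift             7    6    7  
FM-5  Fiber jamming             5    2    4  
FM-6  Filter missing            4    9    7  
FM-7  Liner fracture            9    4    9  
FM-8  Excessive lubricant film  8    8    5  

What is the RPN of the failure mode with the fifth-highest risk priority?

RPN = Severity × Occurrence × Detection:
  FM-1: 8 × 7 × 7 = 392
  FM-2: 3 × 9 × 2 = 54
  FM-3: 9 × 2 × 10 = 180
  FM-4: 7 × 6 × 7 = 294
  FM-5: 4 × 2 × 5 = 40
  FM-6: 7 × 9 × 4 = 252
  FM-7: 9 × 4 × 9 = 324
  FM-8: 5 × 8 × 8 = 320
Sorted descending: 392, 324, 320, 294, 252, 180, 54, 40.
The fifth-highest RPN is 252 (FM-6).

252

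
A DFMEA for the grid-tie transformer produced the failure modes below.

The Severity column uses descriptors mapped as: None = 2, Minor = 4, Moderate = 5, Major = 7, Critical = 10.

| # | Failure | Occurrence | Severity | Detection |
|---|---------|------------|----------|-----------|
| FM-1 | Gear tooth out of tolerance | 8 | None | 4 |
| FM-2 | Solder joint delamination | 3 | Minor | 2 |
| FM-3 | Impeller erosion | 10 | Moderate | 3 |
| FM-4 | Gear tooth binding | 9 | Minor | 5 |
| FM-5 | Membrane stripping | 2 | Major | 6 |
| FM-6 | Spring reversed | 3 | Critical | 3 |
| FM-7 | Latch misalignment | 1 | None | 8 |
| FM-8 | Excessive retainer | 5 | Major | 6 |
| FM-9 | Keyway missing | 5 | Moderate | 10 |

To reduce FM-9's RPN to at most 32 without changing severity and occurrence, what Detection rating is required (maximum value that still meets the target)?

FM-9: S=5, O=5, D=10 → current RPN = 250.
Fixed product = 25. Need 25 × D ≤ 32, so D ≤ 32/25 = 1.28.
Maximum integer Detection rating = 1 (gives RPN 25; D=2 would give 50 > 32).

1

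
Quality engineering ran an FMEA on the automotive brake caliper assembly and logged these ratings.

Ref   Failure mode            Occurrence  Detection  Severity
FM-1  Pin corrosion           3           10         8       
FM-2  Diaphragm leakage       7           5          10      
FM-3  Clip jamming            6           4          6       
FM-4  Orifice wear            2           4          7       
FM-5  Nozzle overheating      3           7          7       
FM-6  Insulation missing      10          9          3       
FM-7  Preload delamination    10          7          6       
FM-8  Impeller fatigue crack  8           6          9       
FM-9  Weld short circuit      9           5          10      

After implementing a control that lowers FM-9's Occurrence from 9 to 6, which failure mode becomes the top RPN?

FM-8

RPN = Severity × Occurrence × Detection:
  FM-1: 8 × 3 × 10 = 240
  FM-2: 10 × 7 × 5 = 350
  FM-3: 6 × 6 × 4 = 144
  FM-4: 7 × 2 × 4 = 56
  FM-5: 7 × 3 × 7 = 147
  FM-6: 3 × 10 × 9 = 270
  FM-7: 6 × 10 × 7 = 420
  FM-8: 9 × 8 × 6 = 432
  FM-9: 10 × 9 × 5 = 450
After action: FM-9 → 10 × 6 × 5 = 300.
Revised RPNs: FM-8=432, FM-7=420, FM-2=350, FM-9=300, FM-6=270, FM-1=240, FM-5=147, FM-3=144, FM-4=56.
Highest is now FM-8 (432).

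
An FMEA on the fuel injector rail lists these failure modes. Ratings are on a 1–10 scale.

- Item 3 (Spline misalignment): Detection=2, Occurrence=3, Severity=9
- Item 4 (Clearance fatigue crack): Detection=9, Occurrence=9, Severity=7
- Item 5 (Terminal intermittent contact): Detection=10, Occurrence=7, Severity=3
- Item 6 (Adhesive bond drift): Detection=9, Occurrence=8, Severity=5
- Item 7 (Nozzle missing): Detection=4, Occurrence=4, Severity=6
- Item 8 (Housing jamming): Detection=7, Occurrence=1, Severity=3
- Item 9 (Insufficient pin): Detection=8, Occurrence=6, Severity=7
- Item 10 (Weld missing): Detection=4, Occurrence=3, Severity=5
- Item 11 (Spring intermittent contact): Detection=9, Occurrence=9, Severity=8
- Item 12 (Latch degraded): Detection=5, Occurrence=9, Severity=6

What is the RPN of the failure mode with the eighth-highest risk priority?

60

RPN = Severity × Occurrence × Detection:
  Item 3: 9 × 3 × 2 = 54
  Item 4: 7 × 9 × 9 = 567
  Item 5: 3 × 7 × 10 = 210
  Item 6: 5 × 8 × 9 = 360
  Item 7: 6 × 4 × 4 = 96
  Item 8: 3 × 1 × 7 = 21
  Item 9: 7 × 6 × 8 = 336
  Item 10: 5 × 3 × 4 = 60
  Item 11: 8 × 9 × 9 = 648
  Item 12: 6 × 9 × 5 = 270
Sorted descending: 648, 567, 360, 336, 270, 210, 96, 60, 54, 21.
The eighth-highest RPN is 60 (Item 10).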